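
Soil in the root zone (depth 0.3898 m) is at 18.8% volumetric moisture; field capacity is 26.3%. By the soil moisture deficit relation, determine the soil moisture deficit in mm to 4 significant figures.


Approach: apply the soil moisture deficit relation, SMD = (FC - theta)/100 * depth * 1000.
SMD = (26.3 - 18.8)/100 * 0.3898 * 1000 = 29.23 mm
Therefore the soil moisture deficit = 29.23 mm.


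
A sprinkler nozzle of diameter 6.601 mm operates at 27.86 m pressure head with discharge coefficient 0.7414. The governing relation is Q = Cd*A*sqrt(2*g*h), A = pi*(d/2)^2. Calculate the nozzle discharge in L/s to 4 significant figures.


A = pi*(6.601e-3/2)^2 = 3.42223e-05 m^2
Q = 0.7414 * 3.42223e-05 * sqrt(2*9.81*27.86) * 1000 = 0.5932 L/s
Therefore the nozzle discharge = 0.5932 L/s.


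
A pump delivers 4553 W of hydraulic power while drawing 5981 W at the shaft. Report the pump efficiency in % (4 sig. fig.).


Approach: apply the efficiency ratio, eta = (P_out/P_in)*100.
eta = (4553 / 5981) * 100 = 76.12 %
Therefore the pump efficiency = 76.12 %.


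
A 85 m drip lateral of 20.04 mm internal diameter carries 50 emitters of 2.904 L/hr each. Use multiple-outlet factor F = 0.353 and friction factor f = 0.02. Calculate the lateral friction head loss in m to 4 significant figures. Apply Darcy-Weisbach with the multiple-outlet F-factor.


Approach: apply Darcy-Weisbach with the multiple-outlet F-factor, Q = n*q/(3600*1000) m^3/s; v = Q/A; hf = F*f*(L/D)*(v^2/(2g)).
Q = 50*2.904/(3600*1000) = 4.03333e-05 m^3/s
A = pi*(20.04e-3/2)^2 = 3.15417e-04 m^2, so v = Q/A = 0.127873 m/s
hf = 0.353*0.02*(85/0.02004)*(0.127873^2/(2*9.81)) = 0.02496 m
Therefore the lateral friction head loss = 0.02496 m.


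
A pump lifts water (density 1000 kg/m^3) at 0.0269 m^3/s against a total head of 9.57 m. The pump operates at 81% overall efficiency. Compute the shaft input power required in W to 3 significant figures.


Approach: apply hydraulic power then efficiency conversion, P = rho*g*Q*H; P_in = P/eta.
Step 1 — hydraulic power (P = rho*g*Q*H):
  P = 1000 * 9.81 * 0.0269 * 9.57 = 2525.4 W
Step 2 — input power: P_in = P/eta = 2525.4 / 0.81 = 3120 W
Therefore the shaft input power required = 3120 W.


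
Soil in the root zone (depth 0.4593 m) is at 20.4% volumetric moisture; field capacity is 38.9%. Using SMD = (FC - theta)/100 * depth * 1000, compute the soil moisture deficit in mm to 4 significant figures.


SMD = (38.9 - 20.4)/100 * 0.4593 * 1000 = 84.97 mm
Therefore the soil moisture deficit = 84.97 mm.


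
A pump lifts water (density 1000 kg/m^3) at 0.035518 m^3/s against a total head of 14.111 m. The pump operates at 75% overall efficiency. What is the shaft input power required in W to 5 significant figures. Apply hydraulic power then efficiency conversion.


Approach: apply hydraulic power then efficiency conversion, P = rho*g*Q*H; P_in = P/eta.
Step 1 — hydraulic power (P = rho*g*Q*H):
  P = 1000 * 9.81 * 0.035518 * 14.111 = 4916.718 W
Step 2 — input power: P_in = P/eta = 4916.718 / 0.75 = 6555.6 W
Therefore the shaft input power required = 6555.6 W.


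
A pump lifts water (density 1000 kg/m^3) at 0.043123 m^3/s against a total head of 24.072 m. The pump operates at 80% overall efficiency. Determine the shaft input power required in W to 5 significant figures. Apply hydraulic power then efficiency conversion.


Approach: apply hydraulic power then efficiency conversion, P = rho*g*Q*H; P_in = P/eta.
Step 1 — hydraulic power (P = rho*g*Q*H):
  P = 1000 * 9.81 * 0.043123 * 24.072 = 10183.34 W
Step 2 — input power: P_in = P/eta = 10183.34 / 0.8 = 12729 W
Therefore the shaft input power required = 12729 W.


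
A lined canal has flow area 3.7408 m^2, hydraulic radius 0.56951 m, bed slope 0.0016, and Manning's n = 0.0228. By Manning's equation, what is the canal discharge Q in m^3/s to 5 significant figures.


Approach: apply Manning's equation, Q = (1/n)*A*R^(2/3)*S^(1/2).
Q = (1/0.0228) * 3.7408 * 0.56951^(2/3) * 0.0016^(1/2) = 4.5091 m^3/s
Therefore the canal discharge Q = 4.5091 m^3/s.


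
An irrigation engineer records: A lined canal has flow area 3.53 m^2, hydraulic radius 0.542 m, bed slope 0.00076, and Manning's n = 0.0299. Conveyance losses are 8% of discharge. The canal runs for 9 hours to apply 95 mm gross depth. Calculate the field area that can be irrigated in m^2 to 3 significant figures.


Approach: apply Manning's equation with a conveyance and depth budget, Q = (1/n)*A*R^(2/3)*S^(1/2); Q_field = Q*(1-loss); Area = Q_field*t/(d/1000).
Step 1 — canal discharge (Manning's equation):
  Q = (1/0.0299) * 3.53 * 0.542^(2/3) * 0.00076^(1/2) = 2.1636 m^3/s
Step 2 — delivered flow: Q_field = 2.1636*(1 - 8/100) = 1.9905 m^3/s
Step 3 — volume delivered: V = 1.9905 * 9*3600 = 64493 m^3
Step 4 — area served: A = V / (depth/1000) = 64493 / 0.095 = 679000 m^2
Therefore the field area that can be irrigated = 679000 m^2.


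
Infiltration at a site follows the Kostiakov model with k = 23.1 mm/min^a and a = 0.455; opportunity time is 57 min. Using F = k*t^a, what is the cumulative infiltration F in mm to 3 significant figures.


F = 23.1 * 57^0.455 = 145 mm
Therefore the cumulative infiltration F = 145 mm.


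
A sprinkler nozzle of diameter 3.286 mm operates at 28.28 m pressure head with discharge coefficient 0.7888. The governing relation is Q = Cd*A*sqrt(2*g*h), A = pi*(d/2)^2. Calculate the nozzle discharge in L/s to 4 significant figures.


A = pi*(3.286e-3/2)^2 = 8.48057e-06 m^2
Q = 0.7888 * 8.48057e-06 * sqrt(2*9.81*28.28) * 1000 = 0.1576 L/s
Therefore the nozzle discharge = 0.1576 L/s.


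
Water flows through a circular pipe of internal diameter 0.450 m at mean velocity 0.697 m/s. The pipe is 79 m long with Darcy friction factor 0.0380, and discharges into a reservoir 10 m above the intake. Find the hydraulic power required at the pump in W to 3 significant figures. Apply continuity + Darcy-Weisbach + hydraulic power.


Approach: apply continuity + Darcy-Weisbach + hydraulic power, Q = A*v; hf = f*(L/D)*(v^2/(2g)); H = static + hf; P = rho*g*Q*H.
Step 1 — flow rate (continuity, Q = A*v):
  A = pi*(0.450/2)^2 = 0.15904 m^2
  Q = 0.15904 * 0.697 = 0.11085 m^3/s
Step 2 — friction head loss (Darcy-Weisbach):
  hf = 0.0380 * (79/0.450) * (0.697^2 / (2*9.81))
  hf = 0.16518 m
Step 3 — total head: H = 10 + 0.16518 = 10.165 m
Step 4 — hydraulic power (P = rho*g*Q*H):
  P = 1000 * 9.81 * 0.11085 * 10.165 = 11100 W
Therefore the hydraulic power required at the pump = 11100 W.


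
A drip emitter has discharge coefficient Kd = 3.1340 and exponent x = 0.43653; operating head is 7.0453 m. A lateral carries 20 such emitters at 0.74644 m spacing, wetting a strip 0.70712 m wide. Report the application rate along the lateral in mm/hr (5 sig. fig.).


Approach: apply the emitter equation with a lateral mass balance, q = Kd*h^x; Q = n*q; rate = Q/(n*spacing*width).
Step 1 — single emitter flow (q = Kd*h^x):
  q = 3.1340 * 7.0453^0.43653 = 7.349073 L/hr
Step 2 — total lateral flow: Q = 20 * 7.349073 = 146.9815 L/hr
Step 3 — wetted area: A = 20 * 0.74644 * 0.70712 = 10.55645 m^2
Step 4 — application rate: Q/A = 146.9815/10.55645 = 13.923 mm/hr
Therefore the application rate along the lateral = 13.923 mm/hr.


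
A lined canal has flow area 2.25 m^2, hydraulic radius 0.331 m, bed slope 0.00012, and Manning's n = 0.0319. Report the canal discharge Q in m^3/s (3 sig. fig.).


Approach: apply Manning's equation, Q = (1/n)*A*R^(2/3)*S^(1/2).
Q = (1/0.0319) * 2.25 * 0.331^(2/3) * 0.00012^(1/2) = 0.370 m^3/s
Therefore the canal discharge Q = 0.370 m^3/s.


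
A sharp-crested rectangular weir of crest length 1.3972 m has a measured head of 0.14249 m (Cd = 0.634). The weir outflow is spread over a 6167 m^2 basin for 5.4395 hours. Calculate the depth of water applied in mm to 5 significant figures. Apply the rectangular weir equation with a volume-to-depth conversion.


Approach: apply the rectangular weir equation with a volume-to-depth conversion, Q = (2/3)*Cd*L*sqrt(2g)*H^1.5; d = Q*t/A * 1000.
Step 1 — weir discharge:
  Q = (2/3)*0.634*1.3972*sqrt(2*9.81)*0.14249^1.5 = 0.1406963 m^3/s
Step 2 — volume: V = 0.1406963 * 5.4395*3600 = 2755.143 m^3
Step 3 — depth: d = V/A * 1000 = 2755.143/6167 * 1000 = 446.76 mm
Therefore the depth of water applied = 446.76 mm.


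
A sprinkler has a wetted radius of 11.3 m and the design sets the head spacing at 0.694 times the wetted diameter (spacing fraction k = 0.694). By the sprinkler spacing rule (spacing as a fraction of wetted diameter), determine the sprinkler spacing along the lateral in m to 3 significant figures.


Approach: apply the sprinkler spacing rule (spacing as a fraction of wetted diameter), S = k*(2*R).
S = 0.694 * (2 * 11.3) = 15.7 m
Therefore the sprinkler spacing along the lateral = 15.7 m.


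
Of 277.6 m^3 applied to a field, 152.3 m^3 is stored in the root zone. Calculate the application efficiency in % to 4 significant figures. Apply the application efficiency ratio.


Approach: apply the application efficiency ratio, Ea = (stored/applied)*100.
Ea = (152.3/277.6)*100 = 54.86 %
Therefore the application efficiency = 54.86 %.


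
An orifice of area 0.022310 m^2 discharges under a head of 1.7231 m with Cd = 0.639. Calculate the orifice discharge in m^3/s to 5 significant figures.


Approach: apply the orifice equation, Q = Cd*A*sqrt(2*g*h).
Q = 0.639 * 0.022310 * sqrt(2*9.81*1.7231) = 0.082891 m^3/s
Therefore the orifice discharge = 0.082891 m^3/s.


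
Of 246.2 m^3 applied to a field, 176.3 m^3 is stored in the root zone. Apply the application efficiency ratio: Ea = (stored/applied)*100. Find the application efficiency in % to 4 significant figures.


Ea = (176.3/246.2)*100 = 71.61 %
Therefore the application efficiency = 71.61 %.


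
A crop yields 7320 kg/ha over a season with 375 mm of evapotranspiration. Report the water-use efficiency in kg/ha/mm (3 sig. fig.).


Approach: apply the water-use efficiency ratio, WUE = yield/ET.
WUE = 7320 / 375 = 19.5 kg/ha/mm
Therefore the water-use efficiency = 19.5 kg/ha/mm.


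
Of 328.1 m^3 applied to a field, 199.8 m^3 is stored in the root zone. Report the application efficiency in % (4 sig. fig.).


Approach: apply the application efficiency ratio, Ea = (stored/applied)*100.
Ea = (199.8/328.1)*100 = 60.90 %
Therefore the application efficiency = 60.90 %.


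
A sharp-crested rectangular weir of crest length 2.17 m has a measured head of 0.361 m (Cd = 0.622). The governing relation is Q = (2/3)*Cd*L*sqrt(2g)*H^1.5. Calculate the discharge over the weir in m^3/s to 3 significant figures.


Q = (2/3)*0.622*2.17*sqrt(2*9.81)*0.361^1.5 = 0.865 m^3/s
Therefore the discharge over the weir = 0.865 m^3/s.


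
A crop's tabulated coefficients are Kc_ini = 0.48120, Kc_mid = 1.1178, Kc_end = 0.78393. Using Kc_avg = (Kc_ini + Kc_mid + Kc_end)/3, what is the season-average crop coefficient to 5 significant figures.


Kc_avg = (0.48120 + 1.1178 + 0.78393)/3 = 0.79431
Therefore the season-average crop coefficient = 0.79431.


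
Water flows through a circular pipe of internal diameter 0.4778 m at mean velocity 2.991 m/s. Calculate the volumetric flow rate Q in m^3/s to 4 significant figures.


Approach: apply the continuity equation for pipe flow, Q = A * v with A = pi*(D/2)^2.
A = pi*(0.4778/2)^2 = 0.179301 m^2
Q = 0.179301 * 2.991 = 0.5363 m^3/s
Therefore the volumetric flow rate Q = 0.5363 m^3/s.


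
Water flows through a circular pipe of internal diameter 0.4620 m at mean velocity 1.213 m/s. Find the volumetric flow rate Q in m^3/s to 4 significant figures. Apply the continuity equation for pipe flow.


Approach: apply the continuity equation for pipe flow, Q = A * v with A = pi*(D/2)^2.
A = pi*(0.4620/2)^2 = 0.167639 m^2
Q = 0.167639 * 1.213 = 0.2033 m^3/s
Therefore the volumetric flow rate Q = 0.2033 m^3/s.


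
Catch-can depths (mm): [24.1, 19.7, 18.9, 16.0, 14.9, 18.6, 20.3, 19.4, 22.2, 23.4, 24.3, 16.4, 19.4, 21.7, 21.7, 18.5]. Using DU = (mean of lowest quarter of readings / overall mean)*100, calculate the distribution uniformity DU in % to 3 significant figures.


sorted lowest 4 of 16: [14.9, 16.0, 16.4, 18.5] -> mean = 16.450 mm
overall mean = 19.969 mm
DU = (16.450/19.969)*100 = 82.4 %
Therefore the distribution uniformity DU = 82.4 %.


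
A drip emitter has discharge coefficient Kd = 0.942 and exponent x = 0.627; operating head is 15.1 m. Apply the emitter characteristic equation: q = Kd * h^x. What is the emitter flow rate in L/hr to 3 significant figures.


q = 0.942 * 15.1^0.627 = 5.17 L/hr
Therefore the emitter flow rate = 5.17 L/hr.


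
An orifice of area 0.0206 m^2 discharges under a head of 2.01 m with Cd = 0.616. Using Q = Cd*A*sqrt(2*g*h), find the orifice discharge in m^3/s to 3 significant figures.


Q = 0.616 * 0.0206 * sqrt(2*9.81*2.01) = 0.0797 m^3/s
Therefore the orifice discharge = 0.0797 m^3/s.


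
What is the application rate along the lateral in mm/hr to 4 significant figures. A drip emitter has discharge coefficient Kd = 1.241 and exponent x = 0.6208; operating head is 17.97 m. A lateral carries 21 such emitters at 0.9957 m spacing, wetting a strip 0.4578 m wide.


Approach: apply the emitter equation with a lateral mass balance, q = Kd*h^x; Q = n*q; rate = Q/(n*spacing*width).
Step 1 — single emitter flow (q = Kd*h^x):
  q = 1.241 * 17.97^0.6208 = 7.45753 L/hr
Step 2 — total lateral flow: Q = 21 * 7.45753 = 156.608 L/hr
Step 3 — wetted area: A = 21 * 0.9957 * 0.4578 = 9.57246 m^2
Step 4 — application rate: Q/A = 156.608/9.57246 = 16.36 mm/hr
Therefore the application rate along the lateral = 16.36 mm/hr.


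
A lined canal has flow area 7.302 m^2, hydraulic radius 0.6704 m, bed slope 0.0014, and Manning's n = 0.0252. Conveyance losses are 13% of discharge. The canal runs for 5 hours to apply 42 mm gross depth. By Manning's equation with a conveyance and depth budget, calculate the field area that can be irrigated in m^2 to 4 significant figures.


Approach: apply Manning's equation with a conveyance and depth budget, Q = (1/n)*A*R^(2/3)*S^(1/2); Q_field = Q*(1-loss); Area = Q_field*t/(d/1000).
Step 1 — canal discharge (Manning's equation):
  Q = (1/0.0252) * 7.302 * 0.6704^(2/3) * 0.0014^(1/2) = 8.30478 m^3/s
Step 2 — delivered flow: Q_field = 8.30478*(1 - 13/100) = 7.22516 m^3/s
Step 3 — volume delivered: V = 7.22516 * 5*3600 = 130053 m^3
Step 4 — area served: A = V / (depth/1000) = 130053 / 0.042 = 3096000 m^2
Therefore the field area that can be irrigated = 3096000 m^2.


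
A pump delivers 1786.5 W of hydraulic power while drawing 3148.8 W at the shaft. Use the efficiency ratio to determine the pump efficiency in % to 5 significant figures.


Approach: apply the efficiency ratio, eta = (P_out/P_in)*100.
eta = (1786.5 / 3148.8) * 100 = 56.736 %
Therefore the pump efficiency = 56.736 %.


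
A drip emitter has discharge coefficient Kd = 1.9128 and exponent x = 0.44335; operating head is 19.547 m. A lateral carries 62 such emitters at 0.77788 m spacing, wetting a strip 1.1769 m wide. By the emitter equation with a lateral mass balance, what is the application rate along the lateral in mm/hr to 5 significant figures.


Approach: apply the emitter equation with a lateral mass balance, q = Kd*h^x; Q = n*q; rate = Q/(n*spacing*width).
Step 1 — single emitter flow (q = Kd*h^x):
  q = 1.9128 * 19.547^0.44335 = 7.146114 L/hr
Step 2 — total lateral flow: Q = 62 * 7.146114 = 443.0591 L/hr
Step 3 — wetted area: A = 62 * 0.77788 * 1.1769 = 56.76019 m^2
Step 4 — application rate: Q/A = 443.0591/56.76019 = 7.8058 mm/hr
Therefore the application rate along the lateral = 7.8058 mm/hr.


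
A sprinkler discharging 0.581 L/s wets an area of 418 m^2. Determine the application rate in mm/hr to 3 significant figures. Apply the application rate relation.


Approach: apply the application rate relation, rate = (Q/A)*3600.
rate = (0.581 / 418) * 3600 = 5.00 mm/hr
Therefore the application rate = 5.00 mm/hr.


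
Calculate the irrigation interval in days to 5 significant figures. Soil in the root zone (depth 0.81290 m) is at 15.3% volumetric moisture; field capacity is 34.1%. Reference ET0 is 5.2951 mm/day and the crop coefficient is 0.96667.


Approach: apply soil-water budget scheduling, SMD = (FC-theta)/100*depth*1000; ETc = ET0*Kc; interval = SMD/ETc.
Step 1 — soil moisture deficit:
  SMD = (34.1 - 15.3)/100 * 0.81290 * 1000 = 152.8252 mm
Step 2 — daily crop ET (ETc = ET0*Kc):
  ETc = 5.2951 * 0.96667 = 5.118614 mm/day
Step 3 — irrigation interval (SMD/ETc):
  interval = 152.8252 / 5.118614 = 29.857 days
Therefore the irrigation interval = 29.857 days.


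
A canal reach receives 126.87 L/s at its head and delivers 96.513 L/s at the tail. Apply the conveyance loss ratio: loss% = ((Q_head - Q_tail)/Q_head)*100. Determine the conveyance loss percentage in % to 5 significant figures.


loss = ((126.87 - 96.513)/126.87)*100 = 23.928 %
Therefore the conveyance loss percentage = 23.928 %.


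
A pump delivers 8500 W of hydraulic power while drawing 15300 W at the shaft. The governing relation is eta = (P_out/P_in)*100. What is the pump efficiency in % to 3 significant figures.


eta = (8500 / 15300) * 100 = 55.6 %
Therefore the pump efficiency = 55.6 %.


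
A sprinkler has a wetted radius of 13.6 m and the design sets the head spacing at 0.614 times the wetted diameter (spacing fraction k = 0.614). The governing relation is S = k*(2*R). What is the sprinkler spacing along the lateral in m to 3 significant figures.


S = 0.614 * (2 * 13.6) = 16.7 m
Therefore the sprinkler spacing along the lateral = 16.7 m.


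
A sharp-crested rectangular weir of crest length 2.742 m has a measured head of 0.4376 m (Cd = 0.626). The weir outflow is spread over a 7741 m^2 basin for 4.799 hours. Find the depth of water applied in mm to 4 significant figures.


Approach: apply the rectangular weir equation with a volume-to-depth conversion, Q = (2/3)*Cd*L*sqrt(2g)*H^1.5; d = Q*t/A * 1000.
Step 1 — weir discharge:
  Q = (2/3)*0.626*2.742*sqrt(2*9.81)*0.4376^1.5 = 1.46729 m^3/s
Step 2 — volume: V = 1.46729 * 4.799*3600 = 25349.5 m^3
Step 3 — depth: d = V/A * 1000 = 25349.5/7741 * 1000 = 3275 mm
Therefore the depth of water applied = 3275 mm.


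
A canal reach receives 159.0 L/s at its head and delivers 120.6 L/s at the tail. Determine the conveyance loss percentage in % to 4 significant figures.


Approach: apply the conveyance loss ratio, loss% = ((Q_head - Q_tail)/Q_head)*100.
loss = ((159.0 - 120.6)/159.0)*100 = 24.15 %
Therefore the conveyance loss percentage = 24.15 %.


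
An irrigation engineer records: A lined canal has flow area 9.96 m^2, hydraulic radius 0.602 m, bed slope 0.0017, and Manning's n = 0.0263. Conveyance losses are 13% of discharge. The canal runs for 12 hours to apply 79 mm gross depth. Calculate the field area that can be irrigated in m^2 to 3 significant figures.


Approach: apply Manning's equation with a conveyance and depth budget, Q = (1/n)*A*R^(2/3)*S^(1/2); Q_field = Q*(1-loss); Area = Q_field*t/(d/1000).
Step 1 — canal discharge (Manning's equation):
  Q = (1/0.0263) * 9.96 * 0.602^(2/3) * 0.0017^(1/2) = 11.132 m^3/s
Step 2 — delivered flow: Q_field = 11.132*(1 - 13/100) = 9.6853 m^3/s
Step 3 — volume delivered: V = 9.6853 * 12*3600 = 418400 m^3
Step 4 — area served: A = V / (depth/1000) = 418400 / 0.079 = 5300000 m^2
Therefore the field area that can be irrigated = 5300000 m^2.


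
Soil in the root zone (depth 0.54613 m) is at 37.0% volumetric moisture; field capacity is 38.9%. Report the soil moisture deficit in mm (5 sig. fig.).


Approach: apply the soil moisture deficit relation, SMD = (FC - theta)/100 * depth * 1000.
SMD = (38.9 - 37.0)/100 * 0.54613 * 1000 = 10.376 mm
Therefore the soil moisture deficit = 10.376 mm.


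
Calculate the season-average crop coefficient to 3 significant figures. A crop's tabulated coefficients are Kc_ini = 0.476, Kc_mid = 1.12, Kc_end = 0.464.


Approach: apply a simple seasonal average, Kc_avg = (Kc_ini + Kc_mid + Kc_end)/3.
Kc_avg = (0.476 + 1.12 + 0.464)/3 = 0.687
Therefore the season-average crop coefficient = 0.687.


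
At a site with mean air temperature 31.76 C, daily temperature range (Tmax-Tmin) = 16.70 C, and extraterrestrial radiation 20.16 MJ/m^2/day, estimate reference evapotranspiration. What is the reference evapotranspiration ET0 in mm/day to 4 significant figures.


Approach: apply the Hargreaves-Samani method, ET0 = 0.0023*(Tmean+17.8)*sqrt(Tmax-Tmin)*0.408*Ra.
ET0 = 0.0023*(31.76+17.8)*sqrt(16.70)*0.408*20.16 = 3.831 mm/day
Therefore the reference evapotranspiration ET0 = 3.831 mm/day.


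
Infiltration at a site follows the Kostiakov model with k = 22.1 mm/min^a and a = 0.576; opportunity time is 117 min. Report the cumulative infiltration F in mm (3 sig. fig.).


Approach: apply the Kostiakov infiltration equation, F = k*t^a.
F = 22.1 * 117^0.576 = 343 mm
Therefore the cumulative infiltration F = 343 mm.


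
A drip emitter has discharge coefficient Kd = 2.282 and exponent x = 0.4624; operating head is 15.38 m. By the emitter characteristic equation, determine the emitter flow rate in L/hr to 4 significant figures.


Approach: apply the emitter characteristic equation, q = Kd * h^x.
q = 2.282 * 15.38^0.4624 = 8.075 L/hr
Therefore the emitter flow rate = 8.075 L/hr.


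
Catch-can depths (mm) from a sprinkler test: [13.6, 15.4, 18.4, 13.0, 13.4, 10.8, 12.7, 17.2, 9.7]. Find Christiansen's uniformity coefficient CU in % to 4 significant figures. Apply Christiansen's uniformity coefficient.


Approach: apply Christiansen's uniformity coefficient, CU = (1 - mean_abs_deviation/mean)*100.
mean = 13.8000 mm
mean |d_i - mean| = 2.13333 mm
CU = (1 - 2.13333/13.8000)*100 = 84.54 %
Therefore Christiansen's uniformity coefficient CU = 84.54 %.


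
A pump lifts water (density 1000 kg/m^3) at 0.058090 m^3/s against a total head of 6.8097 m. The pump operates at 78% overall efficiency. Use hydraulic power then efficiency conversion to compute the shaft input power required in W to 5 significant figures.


Approach: apply hydraulic power then efficiency conversion, P = rho*g*Q*H; P_in = P/eta.
Step 1 — hydraulic power (P = rho*g*Q*H):
  P = 1000 * 9.81 * 0.058090 * 6.8097 = 3880.595 W
Step 2 — input power: P_in = P/eta = 3880.595 / 0.78 = 4975.1 W
Therefore the shaft input power required = 4975.1 W.


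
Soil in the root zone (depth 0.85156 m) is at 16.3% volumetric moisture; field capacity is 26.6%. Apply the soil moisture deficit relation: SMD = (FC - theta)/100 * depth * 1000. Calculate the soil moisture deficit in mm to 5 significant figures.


SMD = (26.6 - 16.3)/100 * 0.85156 * 1000 = 87.711 mm
Therefore the soil moisture deficit = 87.711 mm.


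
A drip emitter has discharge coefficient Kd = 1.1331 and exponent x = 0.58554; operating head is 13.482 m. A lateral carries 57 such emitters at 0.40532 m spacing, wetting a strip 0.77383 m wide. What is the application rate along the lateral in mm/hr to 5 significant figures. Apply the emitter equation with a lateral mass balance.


Approach: apply the emitter equation with a lateral mass balance, q = Kd*h^x; Q = n*q; rate = Q/(n*spacing*width).
Step 1 — single emitter flow (q = Kd*h^x):
  q = 1.1331 * 13.482^0.58554 = 5.197381 L/hr
Step 2 — total lateral flow: Q = 57 * 5.197381 = 296.2507 L/hr
Step 3 — wetted area: A = 57 * 0.40532 * 0.77383 = 17.87798 m^2
Step 4 — application rate: Q/A = 296.2507/17.87798 = 16.571 mm/hr
Therefore the application rate along the lateral = 16.571 mm/hr.


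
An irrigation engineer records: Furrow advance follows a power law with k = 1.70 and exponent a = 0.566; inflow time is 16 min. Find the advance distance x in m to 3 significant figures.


Approach: apply the power-law advance function, x = k*t^a.
x = 1.70 * 16^0.566 = 8.17 m
Therefore the advance distance x = 8.17 m.


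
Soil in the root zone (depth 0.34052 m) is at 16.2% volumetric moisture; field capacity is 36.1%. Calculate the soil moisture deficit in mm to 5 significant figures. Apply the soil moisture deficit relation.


Approach: apply the soil moisture deficit relation, SMD = (FC - theta)/100 * depth * 1000.
SMD = (36.1 - 16.2)/100 * 0.34052 * 1000 = 67.763 mm
Therefore the soil moisture deficit = 67.763 mm.


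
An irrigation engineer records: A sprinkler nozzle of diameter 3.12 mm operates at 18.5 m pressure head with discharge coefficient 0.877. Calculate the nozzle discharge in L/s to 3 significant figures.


Approach: apply the orifice equation, Q = Cd*A*sqrt(2*g*h), A = pi*(d/2)^2.
A = pi*(3.12e-3/2)^2 = 7.6454e-06 m^2
Q = 0.877 * 7.6454e-06 * sqrt(2*9.81*18.5) * 1000 = 0.128 L/s
Therefore the nozzle discharge = 0.128 L/s.


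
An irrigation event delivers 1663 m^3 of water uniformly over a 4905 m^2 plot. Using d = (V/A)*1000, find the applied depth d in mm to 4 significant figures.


d = (1663 / 4905) * 1000 = 339.0 mm
Therefore the applied depth d = 339.0 mm.


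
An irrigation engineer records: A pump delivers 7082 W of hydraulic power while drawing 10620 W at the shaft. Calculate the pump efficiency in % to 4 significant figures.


Approach: apply the efficiency ratio, eta = (P_out/P_in)*100.
eta = (7082 / 10620) * 100 = 66.69 %
Therefore the pump efficiency = 66.69 %.


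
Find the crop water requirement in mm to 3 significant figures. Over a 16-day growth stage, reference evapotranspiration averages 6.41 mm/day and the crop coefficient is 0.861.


Approach: apply the crop water requirement relation, CWR = ET0 * Kc * days.
CWR = 6.41 * 0.861 * 16 = 88.3 mm
Therefore the crop water requirement = 88.3 mm.


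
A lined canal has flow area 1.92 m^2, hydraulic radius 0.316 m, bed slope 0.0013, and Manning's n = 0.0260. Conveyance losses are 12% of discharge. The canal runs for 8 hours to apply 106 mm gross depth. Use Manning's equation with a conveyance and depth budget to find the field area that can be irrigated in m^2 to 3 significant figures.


Approach: apply Manning's equation with a conveyance and depth budget, Q = (1/n)*A*R^(2/3)*S^(1/2); Q_field = Q*(1-loss); Area = Q_field*t/(d/1000).
Step 1 — canal discharge (Manning's equation):
  Q = (1/0.0260) * 1.92 * 0.316^(2/3) * 0.0013^(1/2) = 1.2353 m^3/s
Step 2 — delivered flow: Q_field = 1.2353*(1 - 12/100) = 1.0870 m^3/s
Step 3 — volume delivered: V = 1.0870 * 8*3600 = 31306 m^3
Step 4 — area served: A = V / (depth/1000) = 31306 / 0.106 = 295000 m^2
Therefore the field area that can be irrigated = 295000 m^2.


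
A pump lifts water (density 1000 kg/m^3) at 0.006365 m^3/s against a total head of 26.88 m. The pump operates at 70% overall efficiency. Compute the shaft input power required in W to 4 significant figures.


Approach: apply hydraulic power then efficiency conversion, P = rho*g*Q*H; P_in = P/eta.
Step 1 — hydraulic power (P = rho*g*Q*H):
  P = 1000 * 9.81 * 0.006365 * 26.88 = 1678.40 W
Step 2 — input power: P_in = P/eta = 1678.40 / 0.7 = 2398 W
Therefore the shaft input power required = 2398 W.


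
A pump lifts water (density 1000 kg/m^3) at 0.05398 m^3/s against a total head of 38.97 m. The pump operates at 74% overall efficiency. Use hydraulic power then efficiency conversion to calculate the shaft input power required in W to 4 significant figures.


Approach: apply hydraulic power then efficiency conversion, P = rho*g*Q*H; P_in = P/eta.
Step 1 — hydraulic power (P = rho*g*Q*H):
  P = 1000 * 9.81 * 0.05398 * 38.97 = 20636.3 W
Step 2 — input power: P_in = P/eta = 20636.3 / 0.74 = 27890 W
Therefore the shaft input power required = 27890 W.


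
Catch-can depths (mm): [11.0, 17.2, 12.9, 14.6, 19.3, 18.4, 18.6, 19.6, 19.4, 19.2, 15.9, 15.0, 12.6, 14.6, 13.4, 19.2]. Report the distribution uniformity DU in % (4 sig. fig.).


Approach: apply the low-quarter distribution uniformity, DU = (mean of lowest quarter of readings / overall mean)*100.
sorted lowest 4 of 16: [11.0, 12.6, 12.9, 13.4] -> mean = 12.4750 mm
overall mean = 16.3062 mm
DU = (12.4750/16.3062)*100 = 76.50 %
Therefore the distribution uniformity DU = 76.50 %.


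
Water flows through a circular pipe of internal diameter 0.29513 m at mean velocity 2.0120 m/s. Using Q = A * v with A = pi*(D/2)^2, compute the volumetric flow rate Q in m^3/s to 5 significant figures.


A = pi*(0.29513/2)^2 = 0.06840953 m^2
Q = 0.06840953 * 2.0120 = 0.13764 m^3/s
Therefore the volumetric flow rate Q = 0.13764 m^3/s.


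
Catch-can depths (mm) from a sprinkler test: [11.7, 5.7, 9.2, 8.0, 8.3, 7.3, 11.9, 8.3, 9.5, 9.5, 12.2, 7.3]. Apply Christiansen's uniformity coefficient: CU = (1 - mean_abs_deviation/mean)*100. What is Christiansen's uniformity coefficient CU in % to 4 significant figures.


mean = 9.07500 mm
mean |d_i - mean| = 1.59167 mm
CU = (1 - 1.59167/9.07500)*100 = 82.46 %
Therefore Christiansen's uniformity coefficient CU = 82.46 %.


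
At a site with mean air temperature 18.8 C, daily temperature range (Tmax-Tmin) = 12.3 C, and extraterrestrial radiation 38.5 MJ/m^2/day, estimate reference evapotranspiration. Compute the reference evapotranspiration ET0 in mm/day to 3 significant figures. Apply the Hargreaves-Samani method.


Approach: apply the Hargreaves-Samani method, ET0 = 0.0023*(Tmean+17.8)*sqrt(Tmax-Tmin)*0.408*Ra.
ET0 = 0.0023*(18.8+17.8)*sqrt(12.3)*0.408*38.5 = 4.64 mm/day
Therefore the reference evapotranspiration ET0 = 4.64 mm/day.


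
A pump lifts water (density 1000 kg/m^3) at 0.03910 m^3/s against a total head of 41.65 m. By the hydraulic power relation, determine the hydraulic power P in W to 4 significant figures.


Approach: apply the hydraulic power relation, P = rho*g*Q*H.
P = 1000 * 9.81 * 0.03910 * 41.65 = 15980 W
Therefore the hydraulic power P = 15980 W.


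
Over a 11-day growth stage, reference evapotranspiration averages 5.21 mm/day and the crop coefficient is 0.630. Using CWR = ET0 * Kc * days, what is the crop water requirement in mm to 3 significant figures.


CWR = 5.21 * 0.630 * 11 = 36.1 mm
Therefore the crop water requirement = 36.1 mm.


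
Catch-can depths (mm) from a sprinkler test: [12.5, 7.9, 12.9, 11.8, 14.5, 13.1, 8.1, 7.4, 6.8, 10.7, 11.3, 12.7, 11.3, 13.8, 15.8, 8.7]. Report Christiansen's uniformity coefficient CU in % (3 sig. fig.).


Approach: apply Christiansen's uniformity coefficient, CU = (1 - mean_abs_deviation/mean)*100.
mean = 11.206 mm
mean |d_i - mean| = 2.2047 mm
CU = (1 - 2.2047/11.206)*100 = 80.3 %
Therefore Christiansen's uniformity coefficient CU = 80.3 %.


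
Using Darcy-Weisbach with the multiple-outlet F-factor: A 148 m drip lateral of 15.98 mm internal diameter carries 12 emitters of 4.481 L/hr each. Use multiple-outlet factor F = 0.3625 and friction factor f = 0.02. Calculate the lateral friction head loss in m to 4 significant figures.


Approach: apply Darcy-Weisbach with the multiple-outlet F-factor, Q = n*q/(3600*1000) m^3/s; v = Q/A; hf = F*f*(L/D)*(v^2/(2g)).
Q = 12*4.481/(3600*1000) = 1.49367e-05 m^3/s
A = pi*(15.98e-3/2)^2 = 2.00560e-04 m^2, so v = Q/A = 0.0744750 m/s
hf = 0.3625*0.02*(148/0.01598)*(0.0744750^2/(2*9.81)) = 0.01898 m
Therefore the lateral friction head loss = 0.01898 m.


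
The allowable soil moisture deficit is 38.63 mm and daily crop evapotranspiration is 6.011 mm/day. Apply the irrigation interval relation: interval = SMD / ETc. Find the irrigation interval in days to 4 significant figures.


interval = 38.63 / 6.011 = 6.427 days
Therefore the irrigation interval = 6.427 days.


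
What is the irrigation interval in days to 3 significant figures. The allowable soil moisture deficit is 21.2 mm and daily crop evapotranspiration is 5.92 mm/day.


Approach: apply the irrigation interval relation, interval = SMD / ETc.
interval = 21.2 / 5.92 = 3.58 days
Therefore the irrigation interval = 3.58 days.


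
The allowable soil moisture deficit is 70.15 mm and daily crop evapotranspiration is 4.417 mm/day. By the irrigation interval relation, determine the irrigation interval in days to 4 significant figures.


Approach: apply the irrigation interval relation, interval = SMD / ETc.
interval = 70.15 / 4.417 = 15.88 days
Therefore the irrigation interval = 15.88 days.


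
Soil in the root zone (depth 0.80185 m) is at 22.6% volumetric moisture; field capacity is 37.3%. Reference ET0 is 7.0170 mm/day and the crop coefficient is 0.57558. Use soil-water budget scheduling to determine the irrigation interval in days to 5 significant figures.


Approach: apply soil-water budget scheduling, SMD = (FC-theta)/100*depth*1000; ETc = ET0*Kc; interval = SMD/ETc.
Step 1 — soil moisture deficit:
  SMD = (37.3 - 22.6)/100 * 0.80185 * 1000 = 117.8719 mm
Step 2 — daily crop ET (ETc = ET0*Kc):
  ETc = 7.0170 * 0.57558 = 4.038845 mm/day
Step 3 — irrigation interval (SMD/ETc):
  interval = 117.8719 / 4.038845 = 29.185 days
Therefore the irrigation interval = 29.185 days.


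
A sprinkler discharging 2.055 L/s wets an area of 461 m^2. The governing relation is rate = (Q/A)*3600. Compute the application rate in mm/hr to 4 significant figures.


rate = (2.055 / 461) * 3600 = 16.05 mm/hr
Therefore the application rate = 16.05 mm/hr.


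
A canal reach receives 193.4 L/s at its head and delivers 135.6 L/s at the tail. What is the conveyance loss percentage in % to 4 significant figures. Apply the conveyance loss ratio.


Approach: apply the conveyance loss ratio, loss% = ((Q_head - Q_tail)/Q_head)*100.
loss = ((193.4 - 135.6)/193.4)*100 = 29.89 %
Therefore the conveyance loss percentage = 29.89 %.


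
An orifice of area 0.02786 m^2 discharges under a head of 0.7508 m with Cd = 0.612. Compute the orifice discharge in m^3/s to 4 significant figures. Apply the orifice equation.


Approach: apply the orifice equation, Q = Cd*A*sqrt(2*g*h).
Q = 0.612 * 0.02786 * sqrt(2*9.81*0.7508) = 0.06544 m^3/s
Therefore the orifice discharge = 0.06544 m^3/s.


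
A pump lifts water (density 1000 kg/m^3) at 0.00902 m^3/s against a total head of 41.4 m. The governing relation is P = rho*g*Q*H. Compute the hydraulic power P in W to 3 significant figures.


P = 1000 * 9.81 * 0.00902 * 41.4 = 3660 W
Therefore the hydraulic power P = 3660 W.


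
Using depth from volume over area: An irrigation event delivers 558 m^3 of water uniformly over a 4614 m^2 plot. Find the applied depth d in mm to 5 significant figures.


Approach: apply depth from volume over area, d = (V/A)*1000.
d = (558 / 4614) * 1000 = 120.94 mm
Therefore the applied depth d = 120.94 mm.


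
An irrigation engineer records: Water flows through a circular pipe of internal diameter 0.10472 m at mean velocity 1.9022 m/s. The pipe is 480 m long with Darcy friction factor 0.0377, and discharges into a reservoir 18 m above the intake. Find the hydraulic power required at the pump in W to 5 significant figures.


Approach: apply continuity + Darcy-Weisbach + hydraulic power, Q = A*v; hf = f*(L/D)*(v^2/(2g)); H = static + hf; P = rho*g*Q*H.
Step 1 — flow rate (continuity, Q = A*v):
  A = pi*(0.10472/2)^2 = 0.008612895 m^2
  Q = 0.008612895 * 1.9022 = 0.01638345 m^3/s
Step 2 — friction head loss (Darcy-Weisbach):
  hf = 0.0377 * (480/0.10472) * (1.9022^2 / (2*9.81))
  hf = 31.86884 m
Step 3 — total head: H = 18 + 31.86884 = 49.86884 m
Step 4 — hydraulic power (P = rho*g*Q*H):
  P = 1000 * 9.81 * 0.01638345 * 49.86884 = 8015.0 W
Therefore the hydraulic power required at the pump = 8015.0 W.


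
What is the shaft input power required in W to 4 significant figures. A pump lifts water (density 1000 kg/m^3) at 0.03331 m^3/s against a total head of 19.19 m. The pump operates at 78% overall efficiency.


Approach: apply hydraulic power then efficiency conversion, P = rho*g*Q*H; P_in = P/eta.
Step 1 — hydraulic power (P = rho*g*Q*H):
  P = 1000 * 9.81 * 0.03331 * 19.19 = 6270.74 W
Step 2 — input power: P_in = P/eta = 6270.74 / 0.78 = 8039 W
Therefore the shaft input power required = 8039 W.


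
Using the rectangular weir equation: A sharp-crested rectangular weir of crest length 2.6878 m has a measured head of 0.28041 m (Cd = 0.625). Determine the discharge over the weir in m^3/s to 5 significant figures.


Approach: apply the rectangular weir equation, Q = (2/3)*Cd*L*sqrt(2g)*H^1.5.
Q = (2/3)*0.625*2.6878*sqrt(2*9.81)*0.28041^1.5 = 0.73659 m^3/s
Therefore the discharge over the weir = 0.73659 m^3/s.


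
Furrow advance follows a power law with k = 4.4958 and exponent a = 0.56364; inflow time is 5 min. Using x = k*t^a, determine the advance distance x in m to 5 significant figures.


x = 4.4958 * 5^0.56364 = 11.137 m
Therefore the advance distance x = 11.137 m.


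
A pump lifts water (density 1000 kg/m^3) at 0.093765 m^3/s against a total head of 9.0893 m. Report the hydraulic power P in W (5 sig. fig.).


Approach: apply the hydraulic power relation, P = rho*g*Q*H.
P = 1000 * 9.81 * 0.093765 * 9.0893 = 8360.7 W
Therefore the hydraulic power P = 8360.7 W.


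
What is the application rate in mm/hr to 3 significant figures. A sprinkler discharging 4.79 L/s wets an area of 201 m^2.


Approach: apply the application rate relation, rate = (Q/A)*3600.
rate = (4.79 / 201) * 3600 = 85.8 mm/hr
Therefore the application rate = 85.8 mm/hr.


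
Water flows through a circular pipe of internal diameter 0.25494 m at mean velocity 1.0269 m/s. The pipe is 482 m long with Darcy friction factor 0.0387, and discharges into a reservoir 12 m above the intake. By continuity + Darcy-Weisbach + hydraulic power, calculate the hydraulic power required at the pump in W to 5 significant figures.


Approach: apply continuity + Darcy-Weisbach + hydraulic power, Q = A*v; hf = f*(L/D)*(v^2/(2g)); H = static + hf; P = rho*g*Q*H.
Step 1 — flow rate (continuity, Q = A*v):
  A = pi*(0.25494/2)^2 = 0.05104649 m^2
  Q = 0.05104649 * 1.0269 = 0.05241964 m^3/s
Step 2 — friction head loss (Darcy-Weisbach):
  hf = 0.0387 * (482/0.25494) * (1.0269^2 / (2*9.81))
  hf = 3.932578 m
Step 3 — total head: H = 12 + 3.932578 = 15.93258 m
Step 4 — hydraulic power (P = rho*g*Q*H):
  P = 1000 * 9.81 * 0.05241964 * 15.93258 = 8193.1 W
Therefore the hydraulic power required at the pump = 8193.1 W.


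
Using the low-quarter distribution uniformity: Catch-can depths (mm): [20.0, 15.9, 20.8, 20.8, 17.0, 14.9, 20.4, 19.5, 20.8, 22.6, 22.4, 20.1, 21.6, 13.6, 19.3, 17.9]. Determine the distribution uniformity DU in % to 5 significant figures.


Approach: apply the low-quarter distribution uniformity, DU = (mean of lowest quarter of readings / overall mean)*100.
sorted lowest 4 of 16: [13.6, 14.9, 15.9, 17.0] -> mean = 15.35000 mm
overall mean = 19.22500 mm
DU = (15.35000/19.22500)*100 = 79.844 %
Therefore the distribution uniformity DU = 79.844 %.


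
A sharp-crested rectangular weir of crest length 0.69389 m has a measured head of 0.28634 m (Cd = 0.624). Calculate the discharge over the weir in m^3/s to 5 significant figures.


Approach: apply the rectangular weir equation, Q = (2/3)*Cd*L*sqrt(2g)*H^1.5.
Q = (2/3)*0.624*0.69389*sqrt(2*9.81)*0.28634^1.5 = 0.19591 m^3/s
Therefore the discharge over the weir = 0.19591 m^3/s.


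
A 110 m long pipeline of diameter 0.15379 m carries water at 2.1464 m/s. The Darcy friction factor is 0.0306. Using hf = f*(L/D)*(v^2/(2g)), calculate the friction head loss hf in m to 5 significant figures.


hf = 0.0306 * (110/0.15379) * (2.1464^2 / (2*9.81))
hf = 5.1394 m
Therefore the friction head loss hf = 5.1394 m.


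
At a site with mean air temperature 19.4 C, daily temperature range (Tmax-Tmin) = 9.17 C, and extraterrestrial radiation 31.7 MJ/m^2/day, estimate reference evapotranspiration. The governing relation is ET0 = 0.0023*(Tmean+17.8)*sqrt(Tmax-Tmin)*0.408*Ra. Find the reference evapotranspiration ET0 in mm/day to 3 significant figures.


ET0 = 0.0023*(19.4+17.8)*sqrt(9.17)*0.408*31.7 = 3.35 mm/day
Therefore the reference evapotranspiration ET0 = 3.35 mm/day.


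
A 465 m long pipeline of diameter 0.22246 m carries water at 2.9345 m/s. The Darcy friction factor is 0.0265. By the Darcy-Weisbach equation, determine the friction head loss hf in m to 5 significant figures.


Approach: apply the Darcy-Weisbach equation, hf = f*(L/D)*(v^2/(2g)).
hf = 0.0265 * (465/0.22246) * (2.9345^2 / (2*9.81))
hf = 24.312 m
Therefore the friction head loss hf = 24.312 m.
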